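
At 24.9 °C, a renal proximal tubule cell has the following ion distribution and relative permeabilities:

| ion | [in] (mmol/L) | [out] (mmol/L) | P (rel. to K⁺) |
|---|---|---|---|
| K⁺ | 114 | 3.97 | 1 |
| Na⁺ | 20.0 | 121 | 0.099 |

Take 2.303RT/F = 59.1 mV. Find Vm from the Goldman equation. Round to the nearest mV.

Vm = 59.1 · log₁₀[(Σ P·[cation]ₒ + Σ P·[anion]ᵢ) / (Σ P·[cation]ᵢ + Σ P·[anion]ₒ)]
Numerator = 1×3.97 + 0.099×121 = 15.95
Denominator = 1×114 + 0.099×20.0 = 116
Vm = 59.1 · log₁₀(0.13752) = 59.1 × (-0.8616) = -50.92 mV

-51 mV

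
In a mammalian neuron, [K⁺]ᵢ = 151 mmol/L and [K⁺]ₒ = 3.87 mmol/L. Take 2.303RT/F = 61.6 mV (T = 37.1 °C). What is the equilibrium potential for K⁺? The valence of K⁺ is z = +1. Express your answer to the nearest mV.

-98 mV

E = (61.6/z) · log₁₀([K⁺]_out/[K⁺]_in) with z = +1.
= (61.6/1) · log₁₀(3.87/151) = 61.60 · log₁₀(0.02563)
= 61.60 · (-1.5913) = -98.02 mV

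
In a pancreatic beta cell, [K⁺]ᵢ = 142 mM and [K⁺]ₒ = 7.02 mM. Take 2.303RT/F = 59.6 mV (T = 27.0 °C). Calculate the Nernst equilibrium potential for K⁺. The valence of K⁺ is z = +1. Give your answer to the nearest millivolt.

E = (59.6/z) · log₁₀([K⁺]_out/[K⁺]_in) with z = +1.
= (59.6/1) · log₁₀(7.02/142) = 59.60 · log₁₀(0.04944)
= 59.60 · (-1.3060) = -77.83 mV

-78 mV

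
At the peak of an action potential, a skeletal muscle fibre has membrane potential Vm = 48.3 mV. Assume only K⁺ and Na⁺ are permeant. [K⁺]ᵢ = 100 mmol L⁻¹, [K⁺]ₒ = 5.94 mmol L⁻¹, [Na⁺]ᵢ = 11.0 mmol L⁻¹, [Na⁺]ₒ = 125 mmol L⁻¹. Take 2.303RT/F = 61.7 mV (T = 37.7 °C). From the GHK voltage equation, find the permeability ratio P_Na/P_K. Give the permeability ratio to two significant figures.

10

Let α = P_Na/P_K. GHK: Vm = 61.7·log₁₀[(Kₒ + α·Naₒ)/(Kᵢ + α·Naᵢ)].
10^(Vm/61.7) = 10^(48.3/61.7) = 6.0649
So 6.0649·(Kᵢ + α·Naᵢ) = Kₒ + α·Naₒ → α = (6.0649·100.0 − 5.94) / (125.0 − 6.0649·11.0)
α = (606.5 − 5.94) / (125.0 − 66.71) = 600.5/58.29 = 10.3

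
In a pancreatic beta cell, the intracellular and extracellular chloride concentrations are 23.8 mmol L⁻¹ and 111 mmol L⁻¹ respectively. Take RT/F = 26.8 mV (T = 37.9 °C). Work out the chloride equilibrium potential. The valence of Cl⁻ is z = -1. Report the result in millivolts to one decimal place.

-41.3 mV

E = (26.8/z) · ln([Cl⁻]_out/[Cl⁻]_in) with z = -1.
For an anion, dividing by z = -1 reverses the sign.
= (26.8/-1) · ln(111/23.8) = -26.80 · ln(4.664)
= -26.80 · (1.5398) = -41.27 mV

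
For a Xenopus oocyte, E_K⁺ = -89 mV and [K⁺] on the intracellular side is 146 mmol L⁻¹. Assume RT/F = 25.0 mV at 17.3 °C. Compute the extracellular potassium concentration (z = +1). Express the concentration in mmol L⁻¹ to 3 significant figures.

4.15 mmol L⁻¹

Nernst: E = (25.0/1) · ln([out]/[in]), so ln([out]/[in]) = -89.0 × 1 / 25.0 = -3.5600.
[out]/[in] = e^(-3.5600) = 0.02844.
[out] = 0.02844 × 146 = 4.152 mmol L⁻¹.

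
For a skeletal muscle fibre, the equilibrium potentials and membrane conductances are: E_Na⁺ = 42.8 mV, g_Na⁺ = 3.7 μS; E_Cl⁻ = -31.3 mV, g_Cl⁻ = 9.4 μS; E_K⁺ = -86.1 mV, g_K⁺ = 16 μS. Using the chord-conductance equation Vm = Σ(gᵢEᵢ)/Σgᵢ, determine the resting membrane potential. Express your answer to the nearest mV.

Σ gᵢEᵢ = 3.7·(42.8) + 9.4·(-31.3) + 16·(-86.1) = -1513.46
Σ gᵢ = 3.7 + 9.4 + 16 = 29.1
Vm = -1513.46 / 29.1 = -52.01 mV

-52 mV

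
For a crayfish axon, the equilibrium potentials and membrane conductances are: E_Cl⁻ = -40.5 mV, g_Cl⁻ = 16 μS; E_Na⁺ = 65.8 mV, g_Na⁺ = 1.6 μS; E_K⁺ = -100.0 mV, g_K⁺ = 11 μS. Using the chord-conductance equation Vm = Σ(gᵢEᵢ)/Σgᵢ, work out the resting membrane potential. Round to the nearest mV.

-57 mV

Σ gᵢEᵢ = 16·(-40.5) + 1.6·(65.8) + 11·(-100.0) = -1642.72
Σ gᵢ = 16 + 1.6 + 11 = 28.6
Vm = -1642.72 / 28.6 = -57.44 mV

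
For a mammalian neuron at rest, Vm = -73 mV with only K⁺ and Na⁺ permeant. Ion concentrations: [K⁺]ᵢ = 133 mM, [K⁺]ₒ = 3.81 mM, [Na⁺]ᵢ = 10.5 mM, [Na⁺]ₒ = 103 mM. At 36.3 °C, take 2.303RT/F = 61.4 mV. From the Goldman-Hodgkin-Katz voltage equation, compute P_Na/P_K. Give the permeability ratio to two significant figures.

0.047

Let α = P_Na/P_K. GHK: Vm = 61.4·log₁₀[(Kₒ + α·Naₒ)/(Kᵢ + α·Naᵢ)].
10^(Vm/61.4) = 10^(-73.0/61.4) = 0.064725
So 0.064725·(Kᵢ + α·Naᵢ) = Kₒ + α·Naₒ → α = (0.064725·133.0 − 3.81) / (103.0 − 0.064725·10.5)
α = (8.608 − 3.81) / (103.0 − 0.6796) = 4.798/102.3 = 0.0469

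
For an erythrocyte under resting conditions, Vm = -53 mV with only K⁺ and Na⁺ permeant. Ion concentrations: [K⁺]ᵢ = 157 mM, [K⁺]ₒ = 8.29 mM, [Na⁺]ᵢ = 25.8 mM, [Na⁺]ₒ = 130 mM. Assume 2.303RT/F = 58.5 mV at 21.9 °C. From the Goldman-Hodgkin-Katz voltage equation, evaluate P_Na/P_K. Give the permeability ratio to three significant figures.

0.0884

Let α = P_Na/P_K. GHK: Vm = 58.5·log₁₀[(Kₒ + α·Naₒ)/(Kᵢ + α·Naᵢ)].
10^(Vm/58.5) = 10^(-53.0/58.5) = 0.12417
So 0.12417·(Kᵢ + α·Naᵢ) = Kₒ + α·Naₒ → α = (0.12417·157.0 − 8.29) / (130.0 − 0.12417·25.8)
α = (19.49 − 8.29) / (130.0 − 3.204) = 11.2/126.8 = 0.08837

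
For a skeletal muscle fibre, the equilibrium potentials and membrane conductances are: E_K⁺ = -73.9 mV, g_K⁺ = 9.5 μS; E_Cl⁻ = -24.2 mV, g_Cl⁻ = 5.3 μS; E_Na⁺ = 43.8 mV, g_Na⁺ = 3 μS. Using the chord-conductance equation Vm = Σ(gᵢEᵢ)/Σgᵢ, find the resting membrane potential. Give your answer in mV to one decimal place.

Σ gᵢEᵢ = 9.5·(-73.9) + 5.3·(-24.2) + 3·(43.8) = -698.91
Σ gᵢ = 9.5 + 5.3 + 3 = 17.8
Vm = -698.91 / 17.8 = -39.26 mV

-39.3 mV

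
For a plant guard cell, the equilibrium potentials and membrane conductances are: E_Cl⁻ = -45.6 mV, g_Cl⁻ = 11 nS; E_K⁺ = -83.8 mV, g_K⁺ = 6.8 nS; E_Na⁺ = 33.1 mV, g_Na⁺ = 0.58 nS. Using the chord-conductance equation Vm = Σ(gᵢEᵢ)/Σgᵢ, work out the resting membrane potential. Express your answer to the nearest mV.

-57 mV

Σ gᵢEᵢ = 11·(-45.6) + 6.8·(-83.8) + 0.58·(33.1) = -1052.24
Σ gᵢ = 11 + 6.8 + 0.58 = 18.38
Vm = -1052.24 / 18.38 = -57.25 mV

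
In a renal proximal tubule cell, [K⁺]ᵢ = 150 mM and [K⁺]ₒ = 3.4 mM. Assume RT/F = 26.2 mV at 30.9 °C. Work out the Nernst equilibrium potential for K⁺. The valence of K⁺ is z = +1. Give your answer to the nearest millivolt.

-99 mV

E = (26.2/z) · ln([K⁺]_out/[K⁺]_in) with z = +1.
= (26.2/1) · ln(3.4/150) = 26.20 · ln(0.02267)
= 26.20 · (-3.7869) = -99.22 mV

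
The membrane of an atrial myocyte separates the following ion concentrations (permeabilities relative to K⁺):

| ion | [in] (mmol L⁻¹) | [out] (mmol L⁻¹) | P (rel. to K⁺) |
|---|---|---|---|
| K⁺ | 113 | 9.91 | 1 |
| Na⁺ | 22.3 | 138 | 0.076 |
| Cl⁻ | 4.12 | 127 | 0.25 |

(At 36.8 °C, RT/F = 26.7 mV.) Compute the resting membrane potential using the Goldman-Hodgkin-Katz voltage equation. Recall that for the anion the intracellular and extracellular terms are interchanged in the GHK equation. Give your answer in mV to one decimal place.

-51.3 mV

Vm = 26.7 · ln[(Σ P·[cation]ₒ + Σ P·[anion]ᵢ) / (Σ P·[cation]ᵢ + Σ P·[anion]ₒ)]
Numerator = 1×9.91 + 0.076×138 + 0.25×4.12 = 21.43
Denominator = 1×113 + 0.076×22.3 + 0.25×127 = 146.4
Vm = 26.7 · ln(0.14632) = 26.7 × (-1.9220) = -51.32 mV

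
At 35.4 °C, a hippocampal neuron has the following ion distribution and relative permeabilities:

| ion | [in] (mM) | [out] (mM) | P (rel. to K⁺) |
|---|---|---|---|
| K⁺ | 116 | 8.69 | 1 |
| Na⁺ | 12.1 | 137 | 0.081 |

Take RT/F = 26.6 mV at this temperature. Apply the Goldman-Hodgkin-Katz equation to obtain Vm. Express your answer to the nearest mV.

Vm = 26.6 · ln[(Σ P·[cation]ₒ + Σ P·[anion]ᵢ) / (Σ P·[cation]ᵢ + Σ P·[anion]ₒ)]
Numerator = 1×8.69 + 0.081×137 = 19.79
Denominator = 1×116 + 0.081×12.1 = 117
Vm = 26.6 · ln(0.16915) = 26.6 × (-1.7770) = -47.27 mV

-47 mV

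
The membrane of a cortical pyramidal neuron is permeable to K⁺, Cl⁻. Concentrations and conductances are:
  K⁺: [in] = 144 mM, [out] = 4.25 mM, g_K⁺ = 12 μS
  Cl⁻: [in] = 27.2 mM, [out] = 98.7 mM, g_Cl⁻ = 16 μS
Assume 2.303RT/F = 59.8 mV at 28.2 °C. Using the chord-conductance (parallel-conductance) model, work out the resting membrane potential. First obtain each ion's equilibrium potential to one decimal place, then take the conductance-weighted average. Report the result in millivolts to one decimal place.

-58.4 mV

E_K⁺ = (59.8/1)·log₁₀(4.25/144) = -91.5 mV
E_Cl⁻ = (59.8/-1)·log₁₀(98.7/27.2) = -33.5 mV
Vm = (Σ gᵢEᵢ)/(Σ gᵢ) = (12·-91.5 + 16·-33.5) / (12 + 16)
= -1634.00 / 28 = -58.36 mV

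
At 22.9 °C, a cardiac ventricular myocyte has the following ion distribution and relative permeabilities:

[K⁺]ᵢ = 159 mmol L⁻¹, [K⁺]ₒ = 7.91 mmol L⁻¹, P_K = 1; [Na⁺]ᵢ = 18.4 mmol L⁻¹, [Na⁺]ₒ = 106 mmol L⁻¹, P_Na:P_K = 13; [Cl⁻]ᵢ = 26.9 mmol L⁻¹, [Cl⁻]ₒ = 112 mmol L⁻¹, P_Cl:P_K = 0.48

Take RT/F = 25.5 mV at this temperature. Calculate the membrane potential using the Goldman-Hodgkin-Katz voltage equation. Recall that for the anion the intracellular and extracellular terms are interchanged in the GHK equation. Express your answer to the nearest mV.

29 mV

Vm = 25.5 · ln[(Σ P·[cation]ₒ + Σ P·[anion]ᵢ) / (Σ P·[cation]ᵢ + Σ P·[anion]ₒ)]
Numerator = 1×7.91 + 13×106 + 0.48×26.9 = 1399
Denominator = 1×159 + 13×18.4 + 0.48×112 = 452
Vm = 25.5 · ln(3.095) = 25.5 × (1.1298) = 28.81 mV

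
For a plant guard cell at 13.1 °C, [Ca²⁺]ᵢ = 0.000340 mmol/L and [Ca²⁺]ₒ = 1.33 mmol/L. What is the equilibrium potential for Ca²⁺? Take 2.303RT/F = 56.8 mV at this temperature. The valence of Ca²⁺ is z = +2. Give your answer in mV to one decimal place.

102.0 mV

E = (56.8/z) · log₁₀([Ca²⁺]_out/[Ca²⁺]_in) with z = +2.
= (56.8/2) · log₁₀(1.33/0.000340) = 28.40 · log₁₀(3912)
= 28.40 · (3.5924) = 102.02 mV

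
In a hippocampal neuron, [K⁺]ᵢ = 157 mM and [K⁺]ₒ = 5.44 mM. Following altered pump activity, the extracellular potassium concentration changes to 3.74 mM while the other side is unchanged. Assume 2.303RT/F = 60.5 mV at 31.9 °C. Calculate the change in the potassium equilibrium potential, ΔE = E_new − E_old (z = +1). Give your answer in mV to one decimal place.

E_old = (60.5/1)·log₁₀(5.44/157) = -88.35 mV
E_new = (60.5/1)·log₁₀(3.74/157) = -98.19 mV
ΔE = -98.19 − (-88.35) = -9.85 mV

-9.8 mV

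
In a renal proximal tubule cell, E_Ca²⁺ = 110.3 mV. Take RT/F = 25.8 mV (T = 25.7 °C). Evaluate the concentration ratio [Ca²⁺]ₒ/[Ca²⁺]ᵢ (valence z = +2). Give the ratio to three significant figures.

ln([out]/[in]) = E·z/(25.8) = 110.3 × 2 / 25.8 = 8.5504
[out]/[in] = e^(8.5504) = 5169

5170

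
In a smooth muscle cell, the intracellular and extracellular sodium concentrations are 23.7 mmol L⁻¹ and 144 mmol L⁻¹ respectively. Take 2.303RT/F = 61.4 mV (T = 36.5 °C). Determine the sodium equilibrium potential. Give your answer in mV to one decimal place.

E = (61.4/z) · log₁₀([Na⁺]_out/[Na⁺]_in) with z = +1.
= (61.4/1) · log₁₀(144/23.7) = 61.40 · log₁₀(6.076)
= 61.40 · (0.7836) = 48.11 mV

48.1 mV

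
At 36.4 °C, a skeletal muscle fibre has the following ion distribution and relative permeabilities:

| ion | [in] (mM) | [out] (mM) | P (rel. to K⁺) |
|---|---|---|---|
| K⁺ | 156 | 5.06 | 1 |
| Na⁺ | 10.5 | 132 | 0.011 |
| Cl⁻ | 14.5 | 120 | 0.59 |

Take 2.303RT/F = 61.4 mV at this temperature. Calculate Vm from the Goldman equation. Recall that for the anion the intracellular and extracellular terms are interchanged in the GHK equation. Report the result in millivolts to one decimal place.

Vm = 61.4 · log₁₀[(Σ P·[cation]ₒ + Σ P·[anion]ᵢ) / (Σ P·[cation]ᵢ + Σ P·[anion]ₒ)]
Numerator = 1×5.06 + 0.011×132 + 0.59×14.5 = 15.07
Denominator = 1×156 + 0.011×10.5 + 0.59×120 = 226.9
Vm = 61.4 · log₁₀(0.066399) = 61.4 × (-1.1778) = -72.32 mV

-72.3 mV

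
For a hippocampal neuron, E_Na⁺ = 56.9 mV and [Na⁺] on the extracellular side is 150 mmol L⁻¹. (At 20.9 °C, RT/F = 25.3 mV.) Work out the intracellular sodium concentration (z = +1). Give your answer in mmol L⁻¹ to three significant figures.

15.8 mmol L⁻¹

Nernst: E = (25.3/1) · ln([out]/[in]), so ln([out]/[in]) = 56.9 × 1 / 25.3 = 2.2490.
[out]/[in] = e^(2.2490) = 9.478.
[in] = 150 / 9.478 = 15.83 mmol L⁻¹.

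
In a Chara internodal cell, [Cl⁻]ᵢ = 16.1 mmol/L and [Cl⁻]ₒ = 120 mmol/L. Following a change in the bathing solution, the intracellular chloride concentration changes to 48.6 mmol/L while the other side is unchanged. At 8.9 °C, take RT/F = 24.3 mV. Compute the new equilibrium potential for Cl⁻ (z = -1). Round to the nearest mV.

-22 mV

After the shift: [Cl⁻]_out = 120, [Cl⁻]_in = 48.6 mmol/L.
E_new = (24.3/-1)·ln(120/48.6) = -24.30 · (0.9039) = -21.96 mV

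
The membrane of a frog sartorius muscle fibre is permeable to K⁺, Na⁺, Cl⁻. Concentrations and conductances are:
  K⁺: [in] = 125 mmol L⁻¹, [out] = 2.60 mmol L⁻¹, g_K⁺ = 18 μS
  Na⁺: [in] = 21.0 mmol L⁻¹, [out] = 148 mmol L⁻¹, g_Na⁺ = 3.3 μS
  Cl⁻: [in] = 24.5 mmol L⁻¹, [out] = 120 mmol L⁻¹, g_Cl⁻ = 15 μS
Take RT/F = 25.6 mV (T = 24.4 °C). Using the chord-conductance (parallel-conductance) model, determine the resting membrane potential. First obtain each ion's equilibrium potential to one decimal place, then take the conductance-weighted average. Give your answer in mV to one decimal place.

-61.4 mV

E_K⁺ = (25.6/1)·ln(2.60/125) = -99.1 mV
E_Na⁺ = (25.6/1)·ln(148/21.0) = 50.0 mV
E_Cl⁻ = (25.6/-1)·ln(120/24.5) = -40.7 mV
Vm = (Σ gᵢEᵢ)/(Σ gᵢ) = (18·-99.1 + 3.3·50.0 + 15·-40.7) / (18 + 3.3 + 15)
= -2229.30 / 36.3 = -61.41 mV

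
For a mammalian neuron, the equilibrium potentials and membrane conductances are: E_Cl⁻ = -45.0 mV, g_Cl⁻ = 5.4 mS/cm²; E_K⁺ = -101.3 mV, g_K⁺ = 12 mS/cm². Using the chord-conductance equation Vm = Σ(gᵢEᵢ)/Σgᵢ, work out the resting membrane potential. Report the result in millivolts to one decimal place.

-83.8 mV

Σ gᵢEᵢ = 5.4·(-45.0) + 12·(-101.3) = -1458.60
Σ gᵢ = 5.4 + 12 = 17.4
Vm = -1458.60 / 17.4 = -83.83 mV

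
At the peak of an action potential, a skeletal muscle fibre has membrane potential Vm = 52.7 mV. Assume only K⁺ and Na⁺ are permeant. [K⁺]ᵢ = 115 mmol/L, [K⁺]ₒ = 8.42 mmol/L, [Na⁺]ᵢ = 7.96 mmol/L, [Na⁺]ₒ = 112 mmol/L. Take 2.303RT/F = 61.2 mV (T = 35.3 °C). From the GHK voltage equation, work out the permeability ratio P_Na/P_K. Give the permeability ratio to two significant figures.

Let α = P_Na/P_K. GHK: Vm = 61.2·log₁₀[(Kₒ + α·Naₒ)/(Kᵢ + α·Naᵢ)].
10^(Vm/61.2) = 10^(52.7/61.2) = 7.2629
So 7.2629·(Kᵢ + α·Naᵢ) = Kₒ + α·Naₒ → α = (7.2629·115.0 − 8.42) / (112.0 − 7.2629·7.96)
α = (835.2 − 8.42) / (112.0 − 57.81) = 826.8/54.19 = 15.26

15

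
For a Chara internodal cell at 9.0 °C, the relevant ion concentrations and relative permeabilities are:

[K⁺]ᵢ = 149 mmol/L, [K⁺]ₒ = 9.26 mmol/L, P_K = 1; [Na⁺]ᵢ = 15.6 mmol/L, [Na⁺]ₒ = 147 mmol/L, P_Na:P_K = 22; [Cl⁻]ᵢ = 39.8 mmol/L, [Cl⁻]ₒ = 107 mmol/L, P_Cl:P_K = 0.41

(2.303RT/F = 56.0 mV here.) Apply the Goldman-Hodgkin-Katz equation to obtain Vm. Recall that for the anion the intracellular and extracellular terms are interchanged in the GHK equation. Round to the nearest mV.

44 mV

Vm = 56.0 · log₁₀[(Σ P·[cation]ₒ + Σ P·[anion]ᵢ) / (Σ P·[cation]ᵢ + Σ P·[anion]ₒ)]
Numerator = 1×9.26 + 22×147 + 0.41×39.8 = 3260
Denominator = 1×149 + 22×15.6 + 0.41×107 = 536.1
Vm = 56.0 · log₁₀(6.0805) = 56.0 × (0.7839) = 43.90 mV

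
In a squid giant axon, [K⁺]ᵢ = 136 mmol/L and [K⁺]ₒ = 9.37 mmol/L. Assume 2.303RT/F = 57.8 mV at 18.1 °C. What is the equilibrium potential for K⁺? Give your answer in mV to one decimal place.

E = (57.8/z) · log₁₀([K⁺]_out/[K⁺]_in) with z = +1.
= (57.8/1) · log₁₀(9.37/136) = 57.80 · log₁₀(0.0689)
= 57.80 · (-1.1618) = -67.15 mV

-67.2 mV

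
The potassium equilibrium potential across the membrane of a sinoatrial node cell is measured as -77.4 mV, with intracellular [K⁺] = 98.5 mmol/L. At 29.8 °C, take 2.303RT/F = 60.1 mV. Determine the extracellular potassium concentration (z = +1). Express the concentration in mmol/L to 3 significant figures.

Nernst: E = (60.1/1) · log₁₀([out]/[in]), so log₁₀([out]/[in]) = -77.4 × 1 / 60.1 = -1.2879.
[out]/[in] = 10^(-1.2879) = 0.05154.
[out] = 0.05154 × 98.5 = 5.077 mmol/L.

5.08 mmol/L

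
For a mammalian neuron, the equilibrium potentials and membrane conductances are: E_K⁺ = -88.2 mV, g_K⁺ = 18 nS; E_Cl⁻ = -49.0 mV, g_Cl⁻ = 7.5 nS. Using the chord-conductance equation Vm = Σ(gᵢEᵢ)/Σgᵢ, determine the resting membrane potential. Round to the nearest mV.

Σ gᵢEᵢ = 18·(-88.2) + 7.5·(-49.0) = -1955.10
Σ gᵢ = 18 + 7.5 = 25.5
Vm = -1955.10 / 25.5 = -76.67 mV

-77 mV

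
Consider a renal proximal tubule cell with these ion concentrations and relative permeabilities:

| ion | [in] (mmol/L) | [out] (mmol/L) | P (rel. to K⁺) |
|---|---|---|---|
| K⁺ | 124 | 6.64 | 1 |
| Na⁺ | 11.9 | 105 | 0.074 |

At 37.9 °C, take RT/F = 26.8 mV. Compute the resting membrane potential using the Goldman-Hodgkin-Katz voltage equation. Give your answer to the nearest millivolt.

Vm = 26.8 · ln[(Σ P·[cation]ₒ + Σ P·[anion]ᵢ) / (Σ P·[cation]ᵢ + Σ P·[anion]ₒ)]
Numerator = 1×6.64 + 0.074×105 = 14.41
Denominator = 1×124 + 0.074×11.9 = 124.9
Vm = 26.8 · ln(0.11539) = 26.8 × (-2.1594) = -57.87 mV

-58 mV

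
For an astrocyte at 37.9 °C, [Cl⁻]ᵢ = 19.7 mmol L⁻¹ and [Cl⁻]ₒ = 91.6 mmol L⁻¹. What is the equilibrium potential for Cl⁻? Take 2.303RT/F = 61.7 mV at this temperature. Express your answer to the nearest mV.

E = (61.7/z) · log₁₀([Cl⁻]_out/[Cl⁻]_in) with z = -1.
For an anion, dividing by z = -1 reverses the sign.
= (61.7/-1) · log₁₀(91.6/19.7) = -61.70 · log₁₀(4.65)
= -61.70 · (0.6674) = -41.18 mV

-41 mV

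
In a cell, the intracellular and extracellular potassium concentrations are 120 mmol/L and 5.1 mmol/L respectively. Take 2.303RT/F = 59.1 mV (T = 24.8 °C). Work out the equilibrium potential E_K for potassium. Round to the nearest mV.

E = (59.1/z) · log₁₀([K⁺]_out/[K⁺]_in) with z = +1.
= (59.1/1) · log₁₀(5.1/120) = 59.10 · log₁₀(0.0425)
= 59.10 · (-1.3716) = -81.06 mV

-81 mV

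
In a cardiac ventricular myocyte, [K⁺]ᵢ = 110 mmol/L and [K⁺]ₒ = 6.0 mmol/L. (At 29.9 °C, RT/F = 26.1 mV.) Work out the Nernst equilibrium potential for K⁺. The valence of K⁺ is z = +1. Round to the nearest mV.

E = (26.1/z) · ln([K⁺]_out/[K⁺]_in) with z = +1.
= (26.1/1) · ln(6.0/110) = 26.10 · ln(0.05455)
= 26.10 · (-2.9087) = -75.92 mV

-76 mV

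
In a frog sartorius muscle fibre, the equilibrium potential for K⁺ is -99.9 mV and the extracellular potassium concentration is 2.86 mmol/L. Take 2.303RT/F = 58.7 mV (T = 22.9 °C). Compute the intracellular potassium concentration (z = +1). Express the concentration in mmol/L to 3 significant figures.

144 mmol/L

Nernst: E = (58.7/1) · log₁₀([out]/[in]), so log₁₀([out]/[in]) = -99.9 × 1 / 58.7 = -1.7019.
[out]/[in] = 10^(-1.7019) = 0.01987.
[in] = 2.86 / 0.01987 = 144 mmol/L.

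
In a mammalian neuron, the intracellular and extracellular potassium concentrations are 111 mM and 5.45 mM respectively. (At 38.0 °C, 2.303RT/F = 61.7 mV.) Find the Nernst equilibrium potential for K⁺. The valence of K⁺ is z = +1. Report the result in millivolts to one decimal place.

-80.8 mV

E = (61.7/z) · log₁₀([K⁺]_out/[K⁺]_in) with z = +1.
= (61.7/1) · log₁₀(5.45/111) = 61.70 · log₁₀(0.0491)
= 61.70 · (-1.3089) = -80.76 mV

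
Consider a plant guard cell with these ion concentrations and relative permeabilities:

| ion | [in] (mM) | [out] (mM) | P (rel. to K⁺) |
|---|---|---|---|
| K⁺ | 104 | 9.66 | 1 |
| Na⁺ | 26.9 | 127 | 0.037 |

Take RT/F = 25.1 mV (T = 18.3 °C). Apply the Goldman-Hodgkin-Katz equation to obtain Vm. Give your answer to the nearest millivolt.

-50 mV

Vm = 25.1 · ln[(Σ P·[cation]ₒ + Σ P·[anion]ᵢ) / (Σ P·[cation]ᵢ + Σ P·[anion]ₒ)]
Numerator = 1×9.66 + 0.037×127 = 14.36
Denominator = 1×104 + 0.037×26.9 = 105
Vm = 25.1 · ln(0.13676) = 25.1 × (-1.9895) = -49.94 mV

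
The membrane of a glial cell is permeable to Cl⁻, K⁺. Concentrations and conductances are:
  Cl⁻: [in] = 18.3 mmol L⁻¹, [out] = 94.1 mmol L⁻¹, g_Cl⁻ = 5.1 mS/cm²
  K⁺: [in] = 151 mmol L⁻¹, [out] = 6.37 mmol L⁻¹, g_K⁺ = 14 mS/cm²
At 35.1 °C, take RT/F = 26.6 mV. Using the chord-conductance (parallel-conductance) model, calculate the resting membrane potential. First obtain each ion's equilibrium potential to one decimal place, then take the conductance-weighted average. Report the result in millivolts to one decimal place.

-73.4 mV

E_Cl⁻ = (26.6/-1)·ln(94.1/18.3) = -43.6 mV
E_K⁺ = (26.6/1)·ln(6.37/151) = -84.2 mV
Vm = (Σ gᵢEᵢ)/(Σ gᵢ) = (5.1·-43.6 + 14·-84.2) / (5.1 + 14)
= -1401.16 / 19.1 = -73.36 mV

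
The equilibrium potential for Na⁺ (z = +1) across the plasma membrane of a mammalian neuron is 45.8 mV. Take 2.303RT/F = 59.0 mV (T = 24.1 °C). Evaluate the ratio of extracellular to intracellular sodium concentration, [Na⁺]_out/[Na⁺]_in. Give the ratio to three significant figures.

5.97

log₁₀([out]/[in]) = E·z/(59.0) = 45.8 × 1 / 59.0 = 0.7763
[out]/[in] = 10^(0.7763) = 5.974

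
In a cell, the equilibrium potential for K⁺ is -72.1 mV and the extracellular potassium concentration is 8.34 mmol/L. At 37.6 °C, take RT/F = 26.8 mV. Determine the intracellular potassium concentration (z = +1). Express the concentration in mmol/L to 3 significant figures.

123 mmol/L

Nernst: E = (26.8/1) · ln([out]/[in]), so ln([out]/[in]) = -72.1 × 1 / 26.8 = -2.6903.
[out]/[in] = e^(-2.6903) = 0.06786.
[in] = 8.34 / 0.06786 = 122.9 mmol/L.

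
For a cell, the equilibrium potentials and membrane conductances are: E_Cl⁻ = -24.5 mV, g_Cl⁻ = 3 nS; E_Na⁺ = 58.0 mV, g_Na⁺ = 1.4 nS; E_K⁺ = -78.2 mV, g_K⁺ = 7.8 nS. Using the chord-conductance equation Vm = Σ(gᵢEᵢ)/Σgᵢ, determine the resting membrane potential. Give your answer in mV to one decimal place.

-49.4 mV

Σ gᵢEᵢ = 3·(-24.5) + 1.4·(58.0) + 7.8·(-78.2) = -602.26
Σ gᵢ = 3 + 1.4 + 7.8 = 12.2
Vm = -602.26 / 12.2 = -49.37 mV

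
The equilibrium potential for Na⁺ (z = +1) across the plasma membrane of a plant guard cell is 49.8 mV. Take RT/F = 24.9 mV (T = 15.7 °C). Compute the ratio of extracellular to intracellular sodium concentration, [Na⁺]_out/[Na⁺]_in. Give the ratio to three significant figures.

ln([out]/[in]) = E·z/(24.9) = 49.8 × 1 / 24.9 = 2.0000
[out]/[in] = e^(2.0000) = 7.389

7.39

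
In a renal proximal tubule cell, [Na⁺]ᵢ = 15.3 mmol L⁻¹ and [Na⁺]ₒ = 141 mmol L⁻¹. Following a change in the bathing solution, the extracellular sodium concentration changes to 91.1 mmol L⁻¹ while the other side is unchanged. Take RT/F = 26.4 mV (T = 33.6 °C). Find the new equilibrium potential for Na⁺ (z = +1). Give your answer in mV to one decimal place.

47.1 mV

After the shift: [Na⁺]_out = 91.1, [Na⁺]_in = 15.3 mmol L⁻¹.
E_new = (26.4/1)·ln(91.1/15.3) = 26.40 · (1.7841) = 47.10 mV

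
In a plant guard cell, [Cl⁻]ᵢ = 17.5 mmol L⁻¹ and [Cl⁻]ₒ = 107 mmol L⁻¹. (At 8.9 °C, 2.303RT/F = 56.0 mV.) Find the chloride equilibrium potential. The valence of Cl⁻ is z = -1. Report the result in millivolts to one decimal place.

E = (56.0/z) · log₁₀([Cl⁻]_out/[Cl⁻]_in) with z = -1.
For an anion, dividing by z = -1 reverses the sign.
= (56.0/-1) · log₁₀(107/17.5) = -56.00 · log₁₀(6.114)
= -56.00 · (0.7863) = -44.04 mV

-44.0 mV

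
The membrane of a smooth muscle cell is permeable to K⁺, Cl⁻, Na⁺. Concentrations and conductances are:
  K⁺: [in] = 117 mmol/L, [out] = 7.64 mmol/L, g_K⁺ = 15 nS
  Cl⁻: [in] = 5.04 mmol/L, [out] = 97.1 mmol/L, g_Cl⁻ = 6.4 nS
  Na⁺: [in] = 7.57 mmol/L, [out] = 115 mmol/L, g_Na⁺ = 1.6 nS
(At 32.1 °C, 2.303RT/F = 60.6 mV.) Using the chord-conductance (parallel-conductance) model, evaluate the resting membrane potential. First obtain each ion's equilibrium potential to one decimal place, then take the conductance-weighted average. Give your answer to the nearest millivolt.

E_K⁺ = (60.6/1)·log₁₀(7.64/117) = -71.8 mV
E_Cl⁻ = (60.6/-1)·log₁₀(97.1/5.04) = -77.9 mV
E_Na⁺ = (60.6/1)·log₁₀(115/7.57) = 71.6 mV
Vm = (Σ gᵢEᵢ)/(Σ gᵢ) = (15·-71.8 + 6.4·-77.9 + 1.6·71.6) / (15 + 6.4 + 1.6)
= -1461.00 / 23 = -63.52 mV

-64 mV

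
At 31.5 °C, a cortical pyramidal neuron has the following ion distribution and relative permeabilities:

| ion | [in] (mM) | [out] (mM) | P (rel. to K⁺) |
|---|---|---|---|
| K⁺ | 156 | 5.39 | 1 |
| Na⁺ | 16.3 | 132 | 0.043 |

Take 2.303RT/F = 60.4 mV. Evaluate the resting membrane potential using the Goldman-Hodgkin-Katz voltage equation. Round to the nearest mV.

-70 mV

Vm = 60.4 · log₁₀[(Σ P·[cation]ₒ + Σ P·[anion]ᵢ) / (Σ P·[cation]ᵢ + Σ P·[anion]ₒ)]
Numerator = 1×5.39 + 0.043×132 = 11.07
Denominator = 1×156 + 0.043×16.3 = 156.7
Vm = 60.4 · log₁₀(0.070619) = 60.4 × (-1.1511) = -69.53 mV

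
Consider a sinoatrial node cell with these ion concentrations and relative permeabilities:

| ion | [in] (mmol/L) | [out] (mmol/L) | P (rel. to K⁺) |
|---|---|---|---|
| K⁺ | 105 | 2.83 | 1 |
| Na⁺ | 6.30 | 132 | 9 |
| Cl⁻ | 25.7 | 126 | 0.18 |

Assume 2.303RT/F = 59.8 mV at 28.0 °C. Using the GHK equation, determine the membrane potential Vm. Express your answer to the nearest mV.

49 mV

Vm = 59.8 · log₁₀[(Σ P·[cation]ₒ + Σ P·[anion]ᵢ) / (Σ P·[cation]ᵢ + Σ P·[anion]ₒ)]
Numerator = 1×2.83 + 9×132 + 0.18×25.7 = 1195
Denominator = 1×105 + 9×6.30 + 0.18×126 = 184.4
Vm = 59.8 · log₁₀(6.4837) = 59.8 × (0.8118) = 48.55 mV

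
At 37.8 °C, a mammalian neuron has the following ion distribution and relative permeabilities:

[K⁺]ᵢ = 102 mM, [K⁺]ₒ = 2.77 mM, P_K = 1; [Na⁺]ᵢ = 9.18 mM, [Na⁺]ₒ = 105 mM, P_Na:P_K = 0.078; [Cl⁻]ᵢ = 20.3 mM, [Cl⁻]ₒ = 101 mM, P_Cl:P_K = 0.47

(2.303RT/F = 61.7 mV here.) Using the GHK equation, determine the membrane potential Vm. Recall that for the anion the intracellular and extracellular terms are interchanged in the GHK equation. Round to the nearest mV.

Vm = 61.7 · log₁₀[(Σ P·[cation]ₒ + Σ P·[anion]ᵢ) / (Σ P·[cation]ᵢ + Σ P·[anion]ₒ)]
Numerator = 1×2.77 + 0.078×105 + 0.47×20.3 = 20.5
Denominator = 1×102 + 0.078×9.18 + 0.47×101 = 150.2
Vm = 61.7 · log₁₀(0.1365) = 61.7 × (-0.8649) = -53.36 mV

-53 mV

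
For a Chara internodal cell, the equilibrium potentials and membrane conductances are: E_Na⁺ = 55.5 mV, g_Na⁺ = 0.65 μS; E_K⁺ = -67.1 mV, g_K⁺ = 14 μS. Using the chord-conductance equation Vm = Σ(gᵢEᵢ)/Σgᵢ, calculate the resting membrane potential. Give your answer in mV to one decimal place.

-61.7 mV

Σ gᵢEᵢ = 0.65·(55.5) + 14·(-67.1) = -903.32
Σ gᵢ = 0.65 + 14 = 14.65
Vm = -903.32 / 14.65 = -61.66 mV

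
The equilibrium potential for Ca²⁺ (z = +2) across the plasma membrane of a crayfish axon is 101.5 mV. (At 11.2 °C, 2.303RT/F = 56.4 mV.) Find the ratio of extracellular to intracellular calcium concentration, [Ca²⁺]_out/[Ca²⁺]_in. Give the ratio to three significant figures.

3970

log₁₀([out]/[in]) = E·z/(56.4) = 101.5 × 2 / 56.4 = 3.5993
[out]/[in] = 10^(3.5993) = 3975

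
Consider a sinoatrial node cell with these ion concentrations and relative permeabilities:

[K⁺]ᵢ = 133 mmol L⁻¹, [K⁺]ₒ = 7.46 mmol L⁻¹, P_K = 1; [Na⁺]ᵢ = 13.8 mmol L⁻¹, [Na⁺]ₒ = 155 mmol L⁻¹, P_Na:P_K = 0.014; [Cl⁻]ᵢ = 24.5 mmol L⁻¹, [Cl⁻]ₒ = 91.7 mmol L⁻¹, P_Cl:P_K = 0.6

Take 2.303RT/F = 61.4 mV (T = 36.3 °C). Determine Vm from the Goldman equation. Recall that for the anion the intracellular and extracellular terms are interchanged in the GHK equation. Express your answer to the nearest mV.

-55 mV

Vm = 61.4 · log₁₀[(Σ P·[cation]ₒ + Σ P·[anion]ᵢ) / (Σ P·[cation]ᵢ + Σ P·[anion]ₒ)]
Numerator = 1×7.46 + 0.014×155 + 0.6×24.5 = 24.33
Denominator = 1×133 + 0.014×13.8 + 0.6×91.7 = 188.2
Vm = 61.4 · log₁₀(0.12927) = 61.4 × (-0.8885) = -54.55 mV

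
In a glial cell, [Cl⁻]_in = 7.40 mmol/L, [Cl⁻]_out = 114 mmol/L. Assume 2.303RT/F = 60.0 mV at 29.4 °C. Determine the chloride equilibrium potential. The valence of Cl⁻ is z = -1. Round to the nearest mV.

E = (60.0/z) · log₁₀([Cl⁻]_out/[Cl⁻]_in) with z = -1.
For an anion, dividing by z = -1 reverses the sign.
= (60.0/-1) · log₁₀(114/7.40) = -60.00 · log₁₀(15.41)
= -60.00 · (1.1877) = -71.26 mV

-71 mV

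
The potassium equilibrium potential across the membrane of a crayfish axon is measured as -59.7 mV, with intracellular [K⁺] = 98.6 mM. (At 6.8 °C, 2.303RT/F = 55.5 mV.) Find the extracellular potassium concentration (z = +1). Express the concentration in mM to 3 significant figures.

8.28 mM

Nernst: E = (55.5/1) · log₁₀([out]/[in]), so log₁₀([out]/[in]) = -59.7 × 1 / 55.5 = -1.0757.
[out]/[in] = 10^(-1.0757) = 0.08401.
[out] = 0.08401 × 98.6 = 8.283 mM.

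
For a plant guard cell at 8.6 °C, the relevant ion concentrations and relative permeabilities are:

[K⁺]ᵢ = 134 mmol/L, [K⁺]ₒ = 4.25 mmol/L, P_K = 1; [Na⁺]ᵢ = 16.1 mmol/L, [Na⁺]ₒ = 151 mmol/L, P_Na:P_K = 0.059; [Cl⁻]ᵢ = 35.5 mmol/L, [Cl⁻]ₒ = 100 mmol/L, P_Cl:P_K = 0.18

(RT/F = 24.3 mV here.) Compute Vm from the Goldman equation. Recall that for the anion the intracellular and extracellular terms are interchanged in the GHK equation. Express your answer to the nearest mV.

-50 mV

Vm = 24.3 · ln[(Σ P·[cation]ₒ + Σ P·[anion]ᵢ) / (Σ P·[cation]ᵢ + Σ P·[anion]ₒ)]
Numerator = 1×4.25 + 0.059×151 + 0.18×35.5 = 19.55
Denominator = 1×134 + 0.059×16.1 + 0.18×100 = 152.9
Vm = 24.3 · ln(0.12781) = 24.3 × (-2.0572) = -49.99 mV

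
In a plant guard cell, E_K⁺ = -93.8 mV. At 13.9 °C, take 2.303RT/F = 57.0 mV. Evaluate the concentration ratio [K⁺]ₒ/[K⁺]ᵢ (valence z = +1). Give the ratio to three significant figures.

log₁₀([out]/[in]) = E·z/(57.0) = -93.8 × 1 / 57.0 = -1.6456
[out]/[in] = 10^(-1.6456) = 0.02261

0.0226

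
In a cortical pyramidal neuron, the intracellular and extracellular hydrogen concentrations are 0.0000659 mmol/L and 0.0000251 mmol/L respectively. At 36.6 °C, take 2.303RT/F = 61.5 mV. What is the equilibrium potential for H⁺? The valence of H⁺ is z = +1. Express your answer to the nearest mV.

-26 mV

E = (61.5/z) · log₁₀([H⁺]_out/[H⁺]_in) with z = +1.
= (61.5/1) · log₁₀(0.0000251/0.0000659) = 61.50 · log₁₀(0.3809)
= 61.50 · (-0.4192) = -25.78 mV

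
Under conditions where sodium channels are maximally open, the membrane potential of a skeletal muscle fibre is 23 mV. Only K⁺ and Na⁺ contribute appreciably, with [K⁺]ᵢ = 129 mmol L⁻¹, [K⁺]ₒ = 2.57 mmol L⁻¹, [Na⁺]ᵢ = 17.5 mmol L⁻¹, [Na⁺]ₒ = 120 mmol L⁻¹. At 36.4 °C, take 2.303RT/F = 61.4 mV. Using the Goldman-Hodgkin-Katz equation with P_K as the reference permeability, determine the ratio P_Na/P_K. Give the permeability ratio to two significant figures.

3.9

Let α = P_Na/P_K. GHK: Vm = 61.4·log₁₀[(Kₒ + α·Naₒ)/(Kᵢ + α·Naᵢ)].
10^(Vm/61.4) = 10^(23.0/61.4) = 2.3692
So 2.3692·(Kᵢ + α·Naᵢ) = Kₒ + α·Naₒ → α = (2.3692·129.0 − 2.57) / (120.0 − 2.3692·17.5)
α = (305.6 − 2.57) / (120.0 − 41.46) = 303.1/78.54 = 3.859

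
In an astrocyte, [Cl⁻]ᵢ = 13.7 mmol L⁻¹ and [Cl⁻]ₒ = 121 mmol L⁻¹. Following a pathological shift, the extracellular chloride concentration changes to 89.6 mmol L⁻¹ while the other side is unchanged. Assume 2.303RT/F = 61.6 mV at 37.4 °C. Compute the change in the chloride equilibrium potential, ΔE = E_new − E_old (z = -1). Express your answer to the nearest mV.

E_old = (61.6/-1)·log₁₀(121/13.7) = -58.28 mV
E_new = (61.6/-1)·log₁₀(89.6/13.7) = -50.24 mV
ΔE = -50.24 − (-58.28) = 8.04 mV

8 mV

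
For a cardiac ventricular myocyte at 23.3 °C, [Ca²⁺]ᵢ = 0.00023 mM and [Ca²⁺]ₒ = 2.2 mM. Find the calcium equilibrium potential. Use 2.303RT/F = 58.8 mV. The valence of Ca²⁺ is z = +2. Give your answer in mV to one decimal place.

117.0 mV

E = (58.8/z) · log₁₀([Ca²⁺]_out/[Ca²⁺]_in) with z = +2.
= (58.8/2) · log₁₀(2.2/0.00023) = 29.40 · log₁₀(9565)
= 29.40 · (3.9807) = 117.03 mV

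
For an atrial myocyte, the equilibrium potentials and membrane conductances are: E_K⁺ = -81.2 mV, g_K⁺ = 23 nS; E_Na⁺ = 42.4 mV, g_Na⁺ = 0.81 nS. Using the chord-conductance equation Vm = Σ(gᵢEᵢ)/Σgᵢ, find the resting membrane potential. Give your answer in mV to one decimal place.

-77.0 mV

Σ gᵢEᵢ = 23·(-81.2) + 0.81·(42.4) = -1833.26
Σ gᵢ = 23 + 0.81 = 23.81
Vm = -1833.26 / 23.81 = -77.00 mV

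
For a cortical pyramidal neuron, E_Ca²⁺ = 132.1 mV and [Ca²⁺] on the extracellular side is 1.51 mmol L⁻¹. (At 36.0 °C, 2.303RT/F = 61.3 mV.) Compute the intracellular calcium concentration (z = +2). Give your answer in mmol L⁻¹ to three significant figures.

Nernst: E = (61.3/2) · log₁₀([out]/[in]), so log₁₀([out]/[in]) = 132.1 × 2 / 61.3 = 4.3100.
[out]/[in] = 10^(4.3100) = 2.042e+04.
[in] = 1.51 / 2.042e+04 = 7.396e-05 mmol L⁻¹.

0.0000740 mmol L⁻¹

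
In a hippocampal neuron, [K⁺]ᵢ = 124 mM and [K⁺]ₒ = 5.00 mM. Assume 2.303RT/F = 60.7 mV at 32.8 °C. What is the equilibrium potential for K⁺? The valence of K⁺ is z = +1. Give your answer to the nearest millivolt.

E = (60.7/z) · log₁₀([K⁺]_out/[K⁺]_in) with z = +1.
= (60.7/1) · log₁₀(5.00/124) = 60.70 · log₁₀(0.04032)
= 60.70 · (-1.3945) = -84.64 mV

-85 mV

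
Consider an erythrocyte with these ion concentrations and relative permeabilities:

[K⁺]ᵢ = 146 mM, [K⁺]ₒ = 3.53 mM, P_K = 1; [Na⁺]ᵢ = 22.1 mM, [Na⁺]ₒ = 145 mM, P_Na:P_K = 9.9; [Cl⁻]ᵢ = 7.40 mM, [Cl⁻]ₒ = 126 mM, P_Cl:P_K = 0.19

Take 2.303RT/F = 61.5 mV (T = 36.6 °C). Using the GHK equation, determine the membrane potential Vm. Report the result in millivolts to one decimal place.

Vm = 61.5 · log₁₀[(Σ P·[cation]ₒ + Σ P·[anion]ᵢ) / (Σ P·[cation]ᵢ + Σ P·[anion]ₒ)]
Numerator = 1×3.53 + 9.9×145 + 0.19×7.40 = 1440
Denominator = 1×146 + 9.9×22.1 + 0.19×126 = 388.7
Vm = 61.5 · log₁₀(3.7055) = 61.5 × (0.5688) = 34.98 mV

35.0 mV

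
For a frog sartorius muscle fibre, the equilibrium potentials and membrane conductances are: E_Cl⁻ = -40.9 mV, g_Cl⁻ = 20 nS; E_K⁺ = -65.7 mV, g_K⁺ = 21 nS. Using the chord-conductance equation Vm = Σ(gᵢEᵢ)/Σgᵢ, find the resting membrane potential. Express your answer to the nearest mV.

Σ gᵢEᵢ = 20·(-40.9) + 21·(-65.7) = -2197.70
Σ gᵢ = 20 + 21 = 41
Vm = -2197.70 / 41 = -53.60 mV

-54 mV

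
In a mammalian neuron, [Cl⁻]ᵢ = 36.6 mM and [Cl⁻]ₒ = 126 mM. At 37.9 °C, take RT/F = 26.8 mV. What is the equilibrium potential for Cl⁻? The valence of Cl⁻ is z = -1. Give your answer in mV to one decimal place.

-33.1 mV

E = (26.8/z) · ln([Cl⁻]_out/[Cl⁻]_in) with z = -1.
For an anion, dividing by z = -1 reverses the sign.
= (26.8/-1) · ln(126/36.6) = -26.80 · ln(3.443)
= -26.80 · (1.2362) = -33.13 mV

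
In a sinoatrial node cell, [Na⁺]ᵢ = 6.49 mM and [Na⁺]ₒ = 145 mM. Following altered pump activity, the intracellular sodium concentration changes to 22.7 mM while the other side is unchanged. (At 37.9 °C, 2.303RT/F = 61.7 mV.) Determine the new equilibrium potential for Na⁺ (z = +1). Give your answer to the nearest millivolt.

After the shift: [Na⁺]_out = 145, [Na⁺]_in = 22.7 mM.
E_new = (61.7/1)·log₁₀(145/22.7) = 61.70 · (0.8053) = 49.69 mV

50 mV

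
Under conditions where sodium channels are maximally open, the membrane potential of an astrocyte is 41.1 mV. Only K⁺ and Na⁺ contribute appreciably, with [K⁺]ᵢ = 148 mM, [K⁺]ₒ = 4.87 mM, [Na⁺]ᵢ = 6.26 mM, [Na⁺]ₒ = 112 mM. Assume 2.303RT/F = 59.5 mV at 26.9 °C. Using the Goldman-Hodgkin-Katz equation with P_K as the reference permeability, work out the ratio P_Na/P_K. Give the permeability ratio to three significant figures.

8.87

Let α = P_Na/P_K. GHK: Vm = 59.5·log₁₀[(Kₒ + α·Naₒ)/(Kᵢ + α·Naᵢ)].
10^(Vm/59.5) = 10^(41.1/59.5) = 4.9063
So 4.9063·(Kᵢ + α·Naᵢ) = Kₒ + α·Naₒ → α = (4.9063·148.0 − 4.87) / (112.0 − 4.9063·6.26)
α = (726.1 − 4.87) / (112.0 − 30.71) = 721.3/81.29 = 8.873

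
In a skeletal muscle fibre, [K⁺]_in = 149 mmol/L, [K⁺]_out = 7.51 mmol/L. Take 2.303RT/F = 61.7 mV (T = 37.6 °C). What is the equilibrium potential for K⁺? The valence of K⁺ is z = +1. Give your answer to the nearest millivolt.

E = (61.7/z) · log₁₀([K⁺]_out/[K⁺]_in) with z = +1.
= (61.7/1) · log₁₀(7.51/149) = 61.70 · log₁₀(0.0504)
= 61.70 · (-1.2975) = -80.06 mV

-80 mV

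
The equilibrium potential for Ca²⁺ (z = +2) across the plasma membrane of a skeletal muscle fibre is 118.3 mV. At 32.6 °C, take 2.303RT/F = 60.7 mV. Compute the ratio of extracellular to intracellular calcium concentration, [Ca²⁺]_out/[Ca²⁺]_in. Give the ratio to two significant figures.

7900

log₁₀([out]/[in]) = E·z/(60.7) = 118.3 × 2 / 60.7 = 3.8979
[out]/[in] = 10^(3.8979) = 7904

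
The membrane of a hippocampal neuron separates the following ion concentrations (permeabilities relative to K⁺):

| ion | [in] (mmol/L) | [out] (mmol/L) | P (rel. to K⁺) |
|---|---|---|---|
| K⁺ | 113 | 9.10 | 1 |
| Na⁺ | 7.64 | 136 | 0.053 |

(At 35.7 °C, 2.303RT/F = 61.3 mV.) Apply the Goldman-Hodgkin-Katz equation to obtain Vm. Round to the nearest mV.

-52 mV

Vm = 61.3 · log₁₀[(Σ P·[cation]ₒ + Σ P·[anion]ᵢ) / (Σ P·[cation]ᵢ + Σ P·[anion]ₒ)]
Numerator = 1×9.10 + 0.053×136 = 16.31
Denominator = 1×113 + 0.053×7.64 = 113.4
Vm = 61.3 · log₁₀(0.1438) = 61.3 × (-0.8422) = -51.63 mV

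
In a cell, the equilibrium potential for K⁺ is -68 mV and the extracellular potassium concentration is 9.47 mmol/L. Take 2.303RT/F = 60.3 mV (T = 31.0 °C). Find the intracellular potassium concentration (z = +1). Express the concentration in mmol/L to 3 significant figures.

127 mmol/L

Nernst: E = (60.3/1) · log₁₀([out]/[in]), so log₁₀([out]/[in]) = -68.0 × 1 / 60.3 = -1.1277.
[out]/[in] = 10^(-1.1277) = 0.07453.
[in] = 9.47 / 0.07453 = 127.1 mmol/L.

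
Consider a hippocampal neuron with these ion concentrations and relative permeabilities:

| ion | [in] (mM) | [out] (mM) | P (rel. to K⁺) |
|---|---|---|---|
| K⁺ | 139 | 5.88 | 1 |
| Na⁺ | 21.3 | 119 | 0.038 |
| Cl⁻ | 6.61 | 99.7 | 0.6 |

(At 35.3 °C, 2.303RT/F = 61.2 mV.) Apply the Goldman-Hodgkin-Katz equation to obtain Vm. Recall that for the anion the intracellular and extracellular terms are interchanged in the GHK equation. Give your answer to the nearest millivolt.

-70 mV

Vm = 61.2 · log₁₀[(Σ P·[cation]ₒ + Σ P·[anion]ᵢ) / (Σ P·[cation]ᵢ + Σ P·[anion]ₒ)]
Numerator = 1×5.88 + 0.038×119 + 0.6×6.61 = 14.37
Denominator = 1×139 + 0.038×21.3 + 0.6×99.7 = 199.6
Vm = 61.2 · log₁₀(0.071973) = 61.2 × (-1.1428) = -69.94 mV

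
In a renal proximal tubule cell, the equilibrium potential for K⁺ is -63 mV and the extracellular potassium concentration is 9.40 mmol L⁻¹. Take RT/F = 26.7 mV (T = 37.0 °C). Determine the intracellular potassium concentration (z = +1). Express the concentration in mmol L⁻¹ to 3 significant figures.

99.5 mmol L⁻¹

Nernst: E = (26.7/1) · ln([out]/[in]), so ln([out]/[in]) = -63.0 × 1 / 26.7 = -2.3596.
[out]/[in] = e^(-2.3596) = 0.09446.
[in] = 9.40 / 0.09446 = 99.51 mmol L⁻¹.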